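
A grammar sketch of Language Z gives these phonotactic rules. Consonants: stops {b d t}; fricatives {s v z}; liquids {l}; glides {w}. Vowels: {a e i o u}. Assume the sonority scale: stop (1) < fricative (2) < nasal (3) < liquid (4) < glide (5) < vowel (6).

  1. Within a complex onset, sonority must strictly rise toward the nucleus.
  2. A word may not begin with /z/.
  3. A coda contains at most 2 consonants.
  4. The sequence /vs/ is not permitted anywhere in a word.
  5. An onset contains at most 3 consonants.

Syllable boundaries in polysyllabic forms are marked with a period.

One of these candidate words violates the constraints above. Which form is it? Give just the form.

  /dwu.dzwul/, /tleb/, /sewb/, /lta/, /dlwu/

/dwu.dzwul/ — σ1 onset /dw/ (1→5 rises), coda /∅/ ok; σ2 onset /dzw/ (1→2→5 rises), coda /l/ ok → licit
/tleb/ — σ1 onset /tl/ (1→4 rises), coda /b/ ok → licit
/sewb/ — σ1 onset /s/, coda /wb/ (2C) ok → licit
/lta/ — violates constraint 1: syllable 1 onset /lt/: /l/ (liquid, 4) → /t/ (stop, 1) does not rise → illicit
/dlwu/ — σ1 onset /dlw/ (1→4→5 rises), coda /∅/ ok → licit

/lta/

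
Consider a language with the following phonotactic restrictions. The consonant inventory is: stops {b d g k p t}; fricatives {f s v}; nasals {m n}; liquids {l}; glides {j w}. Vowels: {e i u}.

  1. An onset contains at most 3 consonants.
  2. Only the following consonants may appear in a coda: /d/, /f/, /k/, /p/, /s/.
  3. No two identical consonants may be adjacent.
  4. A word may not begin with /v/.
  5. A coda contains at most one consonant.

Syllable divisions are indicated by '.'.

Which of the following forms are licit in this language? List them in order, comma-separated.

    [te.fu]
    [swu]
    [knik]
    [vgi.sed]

[te.fu] — σ1 onset /t/, coda /∅/ ok; σ2 onset /f/, coda /∅/ ok → licit
[swu] — σ1 onset /sw/ (2C), coda /∅/ ok → licit
[knik] — σ1 onset /kn/ (2C), coda /k/ ok → licit
[vgi.sed] — violates constraint 4: word begins with /v/ → illicit

[te.fu], [swu], [knik]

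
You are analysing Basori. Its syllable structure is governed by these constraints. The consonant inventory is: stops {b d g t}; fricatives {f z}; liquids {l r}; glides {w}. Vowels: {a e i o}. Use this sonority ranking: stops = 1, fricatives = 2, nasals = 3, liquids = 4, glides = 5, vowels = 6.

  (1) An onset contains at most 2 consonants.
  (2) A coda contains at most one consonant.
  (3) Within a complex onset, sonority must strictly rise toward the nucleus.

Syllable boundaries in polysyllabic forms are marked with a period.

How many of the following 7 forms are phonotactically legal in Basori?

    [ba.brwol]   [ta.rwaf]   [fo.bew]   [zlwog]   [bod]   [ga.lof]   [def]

[ba.brwol] — violates constraint 1: syllable 2 onset /brw/ has 3 consonants (> 2) → phonotactically illegal
[ta.rwaf] — σ1 onset /t/, coda /∅/ ok; σ2 onset /rw/ (4→5 rises), coda /f/ ok → phonotactically legal
[fo.bew] — σ1 onset /f/, coda /∅/ ok; σ2 onset /b/, coda /w/ ok → phonotactically legal
[zlwog] — violates constraint 1: syllable 1 onset /zlw/ has 3 consonants (> 2) → phonotactically illegal
[bod] — σ1 onset /b/, coda /d/ ok → phonotactically legal
[ga.lof] — σ1 onset /g/, coda /∅/ ok; σ2 onset /l/, coda /f/ ok → phonotactically legal
[def] — σ1 onset /d/, coda /f/ ok → phonotactically legal
Phonotactically legal: [ta.rwaf], [fo.bew], [bod], [ga.lof], [def] → 5.

5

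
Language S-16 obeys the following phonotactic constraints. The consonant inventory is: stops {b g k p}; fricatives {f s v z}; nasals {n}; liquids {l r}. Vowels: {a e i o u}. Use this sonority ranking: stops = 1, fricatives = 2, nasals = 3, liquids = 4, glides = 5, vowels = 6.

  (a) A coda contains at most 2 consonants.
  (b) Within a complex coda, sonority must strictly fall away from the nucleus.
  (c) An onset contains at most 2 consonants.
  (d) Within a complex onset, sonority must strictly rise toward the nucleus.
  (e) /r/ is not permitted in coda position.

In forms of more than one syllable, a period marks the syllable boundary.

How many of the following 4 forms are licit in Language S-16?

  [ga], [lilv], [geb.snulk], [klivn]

[ga] — σ1 onset /g/, coda /∅/ ok → licit
[lilv] — σ1 onset /l/, coda /lv/ (4→2 falls) ok → licit
[geb.snulk] — σ1 onset /g/, coda /b/ ok; σ2 onset /sn/ (2→3 rises), coda /lk/ (4→1 falls) ok → licit
[klivn] — violates constraint (b): syllable 1 coda /vn/: /v/ (fricative, 2) → /n/ (nasal, 3) does not fall → illicit
Licit: [ga], [lilv], [geb.snulk] → 3.

3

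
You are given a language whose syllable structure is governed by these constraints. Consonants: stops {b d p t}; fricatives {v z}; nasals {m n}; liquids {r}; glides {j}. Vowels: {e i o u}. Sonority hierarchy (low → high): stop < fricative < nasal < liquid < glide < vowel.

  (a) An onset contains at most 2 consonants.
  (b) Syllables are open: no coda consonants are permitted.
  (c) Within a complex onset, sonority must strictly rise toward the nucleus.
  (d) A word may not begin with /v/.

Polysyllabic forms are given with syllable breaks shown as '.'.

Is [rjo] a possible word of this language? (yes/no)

[rjo] — σ1 onset /rj/ (4→5 rises), coda /∅/ ok → permitted

yes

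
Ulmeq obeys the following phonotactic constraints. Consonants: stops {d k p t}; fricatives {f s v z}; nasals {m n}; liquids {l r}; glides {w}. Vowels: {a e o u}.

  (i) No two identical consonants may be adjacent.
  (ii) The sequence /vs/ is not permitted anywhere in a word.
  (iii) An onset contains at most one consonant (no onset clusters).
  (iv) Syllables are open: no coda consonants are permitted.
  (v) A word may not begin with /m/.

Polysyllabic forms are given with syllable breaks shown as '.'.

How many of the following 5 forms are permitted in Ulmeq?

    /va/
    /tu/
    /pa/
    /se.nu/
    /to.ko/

/va/ — σ1 onset /v/, coda /∅/ ok → permitted
/tu/ — σ1 onset /t/, coda /∅/ ok → permitted
/pa/ — σ1 onset /p/, coda /∅/ ok → permitted
/se.nu/ — σ1 onset /s/, coda /∅/ ok; σ2 onset /n/, coda /∅/ ok → permitted
/to.ko/ — σ1 onset /t/, coda /∅/ ok; σ2 onset /k/, coda /∅/ ok → permitted
Permitted: /va/, /tu/, /pa/, /se.nu/, /to.ko/ → 5.

5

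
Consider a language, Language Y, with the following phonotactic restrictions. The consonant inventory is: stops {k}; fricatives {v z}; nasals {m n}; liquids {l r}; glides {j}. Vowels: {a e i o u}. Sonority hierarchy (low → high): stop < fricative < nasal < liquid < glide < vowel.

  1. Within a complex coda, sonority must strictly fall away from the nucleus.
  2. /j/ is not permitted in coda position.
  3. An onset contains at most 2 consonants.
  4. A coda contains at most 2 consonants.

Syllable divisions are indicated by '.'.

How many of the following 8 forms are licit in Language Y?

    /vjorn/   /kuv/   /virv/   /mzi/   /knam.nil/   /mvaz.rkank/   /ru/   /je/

8

/vjorn/ — σ1 onset /vj/ (2C), coda /rn/ (4→3 falls) ok → licit
/kuv/ — σ1 onset /k/, coda /v/ ok → licit
/virv/ — σ1 onset /v/, coda /rv/ (4→2 falls) ok → licit
/mzi/ — σ1 onset /mz/ (2C), coda /∅/ ok → licit
/knam.nil/ — σ1 onset /kn/ (2C), coda /m/ ok; σ2 onset /n/, coda /l/ ok → licit
/mvaz.rkank/ — σ1 onset /mv/ (2C), coda /z/ ok; σ2 onset /rk/ (2C), coda /nk/ (3→1 falls) ok → licit
/ru/ — σ1 onset /r/, coda /∅/ ok → licit
/je/ — σ1 onset /j/, coda /∅/ ok → licit
Licit: /vjorn/, /kuv/, /virv/, /mzi/, /knam.nil/, /mvaz.rkank/, /ru/, /je/ → 8.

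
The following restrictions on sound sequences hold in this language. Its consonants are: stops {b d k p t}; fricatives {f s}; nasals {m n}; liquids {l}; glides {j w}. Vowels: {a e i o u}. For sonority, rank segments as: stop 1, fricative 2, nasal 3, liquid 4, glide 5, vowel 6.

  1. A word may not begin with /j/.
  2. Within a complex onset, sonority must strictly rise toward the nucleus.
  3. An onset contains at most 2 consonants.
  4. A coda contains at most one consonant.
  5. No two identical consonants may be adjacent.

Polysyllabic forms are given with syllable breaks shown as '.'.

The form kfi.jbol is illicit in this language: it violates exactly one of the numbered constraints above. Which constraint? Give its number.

kfi.jbol: syllable 2 onset /jb/: /j/ (glide, 5) → /b/ (stop, 1) does not rise.
This is a violation of constraint 2: "Within a complex onset, sonority must strictly rise toward the nucleus."
The remaining constraints (1, 3, 4, 5) are satisfied.

2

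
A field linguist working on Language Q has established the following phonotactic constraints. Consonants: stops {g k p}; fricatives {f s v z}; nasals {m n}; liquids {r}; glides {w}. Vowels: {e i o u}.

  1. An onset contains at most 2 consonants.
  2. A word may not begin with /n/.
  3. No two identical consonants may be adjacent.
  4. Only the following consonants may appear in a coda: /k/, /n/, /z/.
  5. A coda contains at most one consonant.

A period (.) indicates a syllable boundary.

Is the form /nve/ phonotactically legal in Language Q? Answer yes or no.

/nve/ — violates constraint 2: word begins with /n/ → phonotactically illegal

no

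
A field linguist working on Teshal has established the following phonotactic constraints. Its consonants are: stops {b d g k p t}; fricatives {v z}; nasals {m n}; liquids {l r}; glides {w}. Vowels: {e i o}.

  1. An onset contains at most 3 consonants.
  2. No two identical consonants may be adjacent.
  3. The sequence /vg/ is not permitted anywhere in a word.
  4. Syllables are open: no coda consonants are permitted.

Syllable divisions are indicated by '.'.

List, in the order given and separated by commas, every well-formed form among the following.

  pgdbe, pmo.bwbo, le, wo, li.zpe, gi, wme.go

pgdbe — violates constraint 1: syllable 1 onset /pgdb/ has 4 consonants (> 3) → ill-formed
pmo.bwbo — σ1 onset /pm/ (2C), coda /∅/ ok; σ2 onset /bwb/ (3C), coda /∅/ ok → well-formed
le — σ1 onset /l/, coda /∅/ ok → well-formed
wo — σ1 onset /w/, coda /∅/ ok → well-formed
li.zpe — σ1 onset /l/, coda /∅/ ok; σ2 onset /zp/ (2C), coda /∅/ ok → well-formed
gi — σ1 onset /g/, coda /∅/ ok → well-formed
wme.go — σ1 onset /wm/ (2C), coda /∅/ ok; σ2 onset /g/, coda /∅/ ok → well-formed

pmo.bwbo, le, wo, li.zpe, gi, wme.go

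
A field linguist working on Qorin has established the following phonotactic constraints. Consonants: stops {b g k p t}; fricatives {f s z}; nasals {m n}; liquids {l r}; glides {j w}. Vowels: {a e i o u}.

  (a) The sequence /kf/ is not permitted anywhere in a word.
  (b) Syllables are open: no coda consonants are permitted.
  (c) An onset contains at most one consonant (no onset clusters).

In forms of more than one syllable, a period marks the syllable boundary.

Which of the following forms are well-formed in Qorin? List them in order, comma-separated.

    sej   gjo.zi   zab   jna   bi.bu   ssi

bi.bu

sej — violates constraint (b): syllable 1 coda /j/ has 1 consonant (> 0) → ill-formed
gjo.zi — violates constraint (c): syllable 1 onset /gj/ has 2 consonants (> 1) → ill-formed
zab — violates constraint (b): syllable 1 coda /b/ has 1 consonant (> 0) → ill-formed
jna — violates constraint (c): syllable 1 onset /jn/ has 2 consonants (> 1) → ill-formed
bi.bu — σ1 onset /b/, coda /∅/ ok; σ2 onset /b/, coda /∅/ ok → well-formed
ssi — violates constraint (c): syllable 1 onset /ss/ has 2 consonants (> 1) → ill-formed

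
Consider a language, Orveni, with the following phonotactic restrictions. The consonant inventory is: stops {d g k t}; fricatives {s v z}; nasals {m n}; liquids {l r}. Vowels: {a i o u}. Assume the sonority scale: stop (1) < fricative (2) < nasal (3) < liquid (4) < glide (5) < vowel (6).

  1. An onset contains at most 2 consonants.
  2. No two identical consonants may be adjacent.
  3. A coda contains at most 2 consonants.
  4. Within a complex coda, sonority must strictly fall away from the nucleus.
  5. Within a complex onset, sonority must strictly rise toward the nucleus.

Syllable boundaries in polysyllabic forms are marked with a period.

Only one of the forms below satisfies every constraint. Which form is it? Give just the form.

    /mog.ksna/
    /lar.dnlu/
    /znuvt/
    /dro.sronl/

/mog.ksna/ — violates constraint 1: syllable 2 onset /ksn/ has 3 consonants (> 2) → illicit
/lar.dnlu/ — violates constraint 1: syllable 2 onset /dnl/ has 3 consonants (> 2) → illicit
/znuvt/ — σ1 onset /zn/ (2→3 rises), coda /vt/ (2→1 falls) ok → licit
/dro.sronl/ — violates constraint 4: syllable 2 coda /nl/: /n/ (nasal, 3) → /l/ (liquid, 4) does not fall → illicit

/znuvt/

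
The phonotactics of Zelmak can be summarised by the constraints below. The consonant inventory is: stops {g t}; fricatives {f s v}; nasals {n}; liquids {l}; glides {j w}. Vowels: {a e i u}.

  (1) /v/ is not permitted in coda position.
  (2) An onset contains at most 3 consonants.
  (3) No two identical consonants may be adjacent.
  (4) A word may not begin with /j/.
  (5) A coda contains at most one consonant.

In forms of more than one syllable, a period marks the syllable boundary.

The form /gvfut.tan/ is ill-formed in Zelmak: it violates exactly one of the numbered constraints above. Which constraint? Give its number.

/gvfut.tan/: adjacent identical consonants /tt/.
This is a violation of constraint 3: "No two identical consonants may be adjacent."
The remaining constraints (1, 2, 4, 5) are satisfied.

3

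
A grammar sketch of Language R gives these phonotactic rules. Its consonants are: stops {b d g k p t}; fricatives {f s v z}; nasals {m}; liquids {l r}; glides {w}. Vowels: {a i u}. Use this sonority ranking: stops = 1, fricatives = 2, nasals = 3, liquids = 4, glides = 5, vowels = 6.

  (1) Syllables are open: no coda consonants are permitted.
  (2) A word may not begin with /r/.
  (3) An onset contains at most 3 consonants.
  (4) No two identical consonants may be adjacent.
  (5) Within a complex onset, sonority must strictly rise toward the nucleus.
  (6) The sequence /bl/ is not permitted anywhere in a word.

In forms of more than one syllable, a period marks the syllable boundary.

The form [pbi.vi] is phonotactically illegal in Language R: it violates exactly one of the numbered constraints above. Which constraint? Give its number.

5

[pbi.vi]: syllable 1 onset /pb/: /p/ (stop, 1) → /b/ (stop, 1) does not rise.
This is a violation of constraint 5: "Within a complex onset, sonority must strictly rise toward the nucleus."
The remaining constraints (1, 2, 3, 4, 6) are satisfied.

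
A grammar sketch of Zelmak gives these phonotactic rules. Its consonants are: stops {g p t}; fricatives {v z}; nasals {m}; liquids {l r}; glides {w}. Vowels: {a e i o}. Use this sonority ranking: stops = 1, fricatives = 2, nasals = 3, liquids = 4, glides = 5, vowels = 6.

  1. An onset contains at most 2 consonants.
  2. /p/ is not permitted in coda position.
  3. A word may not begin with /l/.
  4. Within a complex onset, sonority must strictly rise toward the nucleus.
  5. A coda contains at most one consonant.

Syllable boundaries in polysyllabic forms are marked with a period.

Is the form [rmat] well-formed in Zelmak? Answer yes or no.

[rmat] — violates constraint 4: syllable 1 onset /rm/: /r/ (liquid, 4) → /m/ (nasal, 3) does not rise → ill-formed

no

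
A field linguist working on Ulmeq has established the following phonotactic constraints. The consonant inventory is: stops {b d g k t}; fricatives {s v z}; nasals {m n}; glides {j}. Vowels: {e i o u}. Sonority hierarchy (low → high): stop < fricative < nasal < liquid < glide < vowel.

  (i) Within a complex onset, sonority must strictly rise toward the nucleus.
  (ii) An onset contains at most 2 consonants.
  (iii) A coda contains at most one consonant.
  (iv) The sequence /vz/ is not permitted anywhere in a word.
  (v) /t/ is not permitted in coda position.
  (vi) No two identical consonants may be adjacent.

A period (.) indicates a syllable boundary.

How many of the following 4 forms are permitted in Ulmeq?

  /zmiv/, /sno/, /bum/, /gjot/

3

/zmiv/ — σ1 onset /zm/ (2→3 rises), coda /v/ ok → permitted
/sno/ — σ1 onset /sn/ (2→3 rises), coda /∅/ ok → permitted
/bum/ — σ1 onset /b/, coda /m/ ok → permitted
/gjot/ — violates constraint (v): syllable 1 coda contains /t/ → not permitted
Permitted: /zmiv/, /sno/, /bum/ → 3.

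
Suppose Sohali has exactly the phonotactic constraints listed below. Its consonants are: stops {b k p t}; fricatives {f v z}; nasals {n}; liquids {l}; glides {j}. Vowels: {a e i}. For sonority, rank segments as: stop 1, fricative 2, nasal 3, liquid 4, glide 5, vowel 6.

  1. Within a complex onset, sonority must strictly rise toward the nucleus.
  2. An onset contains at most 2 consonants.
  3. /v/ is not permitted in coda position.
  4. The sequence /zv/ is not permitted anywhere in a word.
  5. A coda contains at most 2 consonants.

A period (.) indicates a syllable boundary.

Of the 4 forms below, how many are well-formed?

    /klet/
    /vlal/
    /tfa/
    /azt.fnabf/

4

/klet/ — σ1 onset /kl/ (1→4 rises), coda /t/ ok → well-formed
/vlal/ — σ1 onset /vl/ (2→4 rises), coda /l/ ok → well-formed
/tfa/ — σ1 onset /tf/ (1→2 rises), coda /∅/ ok → well-formed
/azt.fnabf/ — σ1 onset /∅/, coda /zt/ (2C) ok; σ2 onset /fn/ (2→3 rises), coda /bf/ (2C) ok → well-formed
Well-formed: /klet/, /vlal/, /tfa/, /azt.fnabf/ → 4.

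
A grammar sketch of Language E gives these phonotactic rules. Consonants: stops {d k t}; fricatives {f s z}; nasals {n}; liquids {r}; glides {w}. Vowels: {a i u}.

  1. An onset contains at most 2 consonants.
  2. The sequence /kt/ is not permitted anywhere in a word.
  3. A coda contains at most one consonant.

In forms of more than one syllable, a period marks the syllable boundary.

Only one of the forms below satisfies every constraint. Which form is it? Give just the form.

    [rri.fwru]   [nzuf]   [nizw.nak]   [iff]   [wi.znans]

[nzuf]

[rri.fwru] — violates constraint 1: syllable 2 onset /fwr/ has 3 consonants (> 2) → phonotactically illegal
[nzuf] — σ1 onset /nz/ (2C), coda /f/ ok → phonotactically legal
[nizw.nak] — violates constraint 3: syllable 1 coda /zw/ has 2 consonants (> 1) → phonotactically illegal
[iff] — violates constraint 3: syllable 1 coda /ff/ has 2 consonants (> 1) → phonotactically illegal
[wi.znans] — violates constraint 3: syllable 2 coda /ns/ has 2 consonants (> 1) → phonotactically illegal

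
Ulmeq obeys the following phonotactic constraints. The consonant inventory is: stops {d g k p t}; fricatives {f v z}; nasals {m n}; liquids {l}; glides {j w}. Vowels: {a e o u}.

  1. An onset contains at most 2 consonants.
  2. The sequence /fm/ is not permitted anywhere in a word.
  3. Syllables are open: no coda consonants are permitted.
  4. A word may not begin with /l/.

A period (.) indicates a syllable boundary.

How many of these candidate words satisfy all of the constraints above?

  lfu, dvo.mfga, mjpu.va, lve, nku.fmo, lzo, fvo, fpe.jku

2

lfu — violates constraint 4: word begins with /l/ → not permitted
dvo.mfga — violates constraint 1: syllable 2 onset /mfg/ has 3 consonants (> 2) → not permitted
mjpu.va — violates constraint 1: syllable 1 onset /mjp/ has 3 consonants (> 2) → not permitted
lve — violates constraint 4: word begins with /l/ → not permitted
nku.fmo — violates constraint 2: contains banned sequence /fm/ → not permitted
lzo — violates constraint 4: word begins with /l/ → not permitted
fvo — σ1 onset /fv/ (2C), coda /∅/ ok → permitted
fpe.jku — σ1 onset /fp/ (2C), coda /∅/ ok; σ2 onset /jk/ (2C), coda /∅/ ok → permitted
Permitted: fvo, fpe.jku → 2.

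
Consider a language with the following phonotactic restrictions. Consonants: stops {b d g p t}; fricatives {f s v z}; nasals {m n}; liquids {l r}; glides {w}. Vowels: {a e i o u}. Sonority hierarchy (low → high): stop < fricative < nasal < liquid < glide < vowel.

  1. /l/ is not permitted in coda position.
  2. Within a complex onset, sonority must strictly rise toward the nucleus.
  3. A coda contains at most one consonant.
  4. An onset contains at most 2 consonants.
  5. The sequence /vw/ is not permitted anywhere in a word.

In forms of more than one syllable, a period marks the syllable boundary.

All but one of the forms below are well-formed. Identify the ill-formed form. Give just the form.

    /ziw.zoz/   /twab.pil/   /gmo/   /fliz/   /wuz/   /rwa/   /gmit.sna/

/ziw.zoz/ — σ1 onset /z/, coda /w/ ok; σ2 onset /z/, coda /z/ ok → well-formed
/twab.pil/ — violates constraint 1: syllable 2 coda contains /l/ → ill-formed
/gmo/ — σ1 onset /gm/ (1→3 rises), coda /∅/ ok → well-formed
/fliz/ — σ1 onset /fl/ (2→4 rises), coda /z/ ok → well-formed
/wuz/ — σ1 onset /w/, coda /z/ ok → well-formed
/rwa/ — σ1 onset /rw/ (4→5 rises), coda /∅/ ok → well-formed
/gmit.sna/ — σ1 onset /gm/ (1→3 rises), coda /t/ ok; σ2 onset /sn/ (2→3 rises), coda /∅/ ok → well-formed

/twab.pil/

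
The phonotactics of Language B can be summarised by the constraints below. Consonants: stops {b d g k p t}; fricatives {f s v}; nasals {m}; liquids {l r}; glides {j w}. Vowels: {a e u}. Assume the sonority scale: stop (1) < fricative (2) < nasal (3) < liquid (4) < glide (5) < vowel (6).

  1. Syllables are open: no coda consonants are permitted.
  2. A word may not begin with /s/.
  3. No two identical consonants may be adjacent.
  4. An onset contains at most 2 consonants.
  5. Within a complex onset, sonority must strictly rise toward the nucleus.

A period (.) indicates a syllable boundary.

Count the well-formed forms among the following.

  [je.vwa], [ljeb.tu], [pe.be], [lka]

2

[je.vwa] — σ1 onset /j/, coda /∅/ ok; σ2 onset /vw/ (2→5 rises), coda /∅/ ok → well-formed
[ljeb.tu] — violates constraint 1: syllable 1 coda /b/ has 1 consonant (> 0) → ill-formed
[pe.be] — σ1 onset /p/, coda /∅/ ok; σ2 onset /b/, coda /∅/ ok → well-formed
[lka] — violates constraint 5: syllable 1 onset /lk/: /l/ (liquid, 4) → /k/ (stop, 1) does not rise → ill-formed
Well-formed: [je.vwa], [pe.be] → 2.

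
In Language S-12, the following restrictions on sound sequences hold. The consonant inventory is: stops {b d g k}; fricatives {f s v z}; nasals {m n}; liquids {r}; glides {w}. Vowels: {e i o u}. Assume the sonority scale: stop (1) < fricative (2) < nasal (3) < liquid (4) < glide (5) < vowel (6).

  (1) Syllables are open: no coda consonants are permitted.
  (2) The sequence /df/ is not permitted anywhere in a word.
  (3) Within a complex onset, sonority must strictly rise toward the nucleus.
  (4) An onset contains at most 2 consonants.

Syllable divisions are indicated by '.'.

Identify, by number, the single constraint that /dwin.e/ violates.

1

/dwin.e/: syllable 1 coda /n/ has 1 consonant (> 0).
This is a violation of constraint 1: "Syllables are open: no coda consonants are permitted."
The remaining constraints (2, 3, 4) are satisfied.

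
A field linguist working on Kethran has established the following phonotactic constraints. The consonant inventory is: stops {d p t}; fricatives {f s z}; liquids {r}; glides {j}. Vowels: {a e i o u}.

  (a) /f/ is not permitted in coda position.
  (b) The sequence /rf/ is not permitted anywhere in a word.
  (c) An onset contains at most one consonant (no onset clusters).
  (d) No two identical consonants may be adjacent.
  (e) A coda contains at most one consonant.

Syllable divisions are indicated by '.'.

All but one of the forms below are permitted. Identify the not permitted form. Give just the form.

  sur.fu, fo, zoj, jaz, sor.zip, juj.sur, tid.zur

sur.fu

sur.fu — violates constraint (b): contains banned sequence /rf/ → not permitted
fo — σ1 onset /f/, coda /∅/ ok → permitted
zoj — σ1 onset /z/, coda /j/ ok → permitted
jaz — σ1 onset /j/, coda /z/ ok → permitted
sor.zip — σ1 onset /s/, coda /r/ ok; σ2 onset /z/, coda /p/ ok → permitted
juj.sur — σ1 onset /j/, coda /j/ ok; σ2 onset /s/, coda /r/ ok → permitted
tid.zur — σ1 onset /t/, coda /d/ ok; σ2 onset /z/, coda /r/ ok → permitted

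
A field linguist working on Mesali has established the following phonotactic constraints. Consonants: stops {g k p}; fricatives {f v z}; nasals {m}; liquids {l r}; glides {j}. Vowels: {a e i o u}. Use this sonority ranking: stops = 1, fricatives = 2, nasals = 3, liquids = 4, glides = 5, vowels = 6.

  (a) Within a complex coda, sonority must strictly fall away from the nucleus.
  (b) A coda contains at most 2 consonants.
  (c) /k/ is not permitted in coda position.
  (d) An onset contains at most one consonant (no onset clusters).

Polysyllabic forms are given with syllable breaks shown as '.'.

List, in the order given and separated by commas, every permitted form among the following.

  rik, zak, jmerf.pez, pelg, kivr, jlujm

pelg

rik — violates constraint (c): syllable 1 coda contains /k/ → not permitted
zak — violates constraint (c): syllable 1 coda contains /k/ → not permitted
jmerf.pez — violates constraint (d): syllable 1 onset /jm/ has 2 consonants (> 1) → not permitted
pelg — σ1 onset /p/, coda /lg/ (4→1 falls) ok → permitted
kivr — violates constraint (a): syllable 1 coda /vr/: /v/ (fricative, 2) → /r/ (liquid, 4) does not fall → not permitted
jlujm — violates constraint (d): syllable 1 onset /jl/ has 2 consonants (> 1) → not permitted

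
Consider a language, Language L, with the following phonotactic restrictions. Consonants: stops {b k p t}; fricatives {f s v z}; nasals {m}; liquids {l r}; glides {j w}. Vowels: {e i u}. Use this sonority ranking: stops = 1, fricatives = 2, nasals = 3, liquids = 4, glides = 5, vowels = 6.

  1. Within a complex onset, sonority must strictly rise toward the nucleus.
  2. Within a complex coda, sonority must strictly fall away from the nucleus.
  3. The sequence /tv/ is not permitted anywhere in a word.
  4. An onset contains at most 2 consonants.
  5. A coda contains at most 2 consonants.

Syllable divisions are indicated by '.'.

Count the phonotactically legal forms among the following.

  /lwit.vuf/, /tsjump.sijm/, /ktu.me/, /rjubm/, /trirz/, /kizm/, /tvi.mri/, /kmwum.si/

1

/lwit.vuf/ — violates constraint 3: contains banned sequence /tv/ → phonotactically illegal
/tsjump.sijm/ — violates constraint 4: syllable 1 onset /tsj/ has 3 consonants (> 2) → phonotactically illegal
/ktu.me/ — violates constraint 1: syllable 1 onset /kt/: /k/ (stop, 1) → /t/ (stop, 1) does not rise → phonotactically illegal
/rjubm/ — violates constraint 2: syllable 1 coda /bm/: /b/ (stop, 1) → /m/ (nasal, 3) does not fall → phonotactically illegal
/trirz/ — σ1 onset /tr/ (1→4 rises), coda /rz/ (4→2 falls) ok → phonotactically legal
/kizm/ — violates constraint 2: syllable 1 coda /zm/: /z/ (fricative, 2) → /m/ (nasal, 3) does not fall → phonotactically illegal
/tvi.mri/ — violates constraint 3: contains banned sequence /tv/ → phonotactically illegal
/kmwum.si/ — violates constraint 4: syllable 1 onset /kmw/ has 3 consonants (> 2) → phonotactically illegal
Phonotactically legal: /trirz/ → 1.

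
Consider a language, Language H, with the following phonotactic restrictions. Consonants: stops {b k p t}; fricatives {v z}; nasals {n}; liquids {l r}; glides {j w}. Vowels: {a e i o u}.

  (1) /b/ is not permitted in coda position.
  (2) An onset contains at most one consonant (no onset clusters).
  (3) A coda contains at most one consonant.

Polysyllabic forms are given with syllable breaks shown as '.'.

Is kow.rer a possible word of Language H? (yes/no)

yes

kow.rer — σ1 onset /k/, coda /w/ ok; σ2 onset /r/, coda /r/ ok → licit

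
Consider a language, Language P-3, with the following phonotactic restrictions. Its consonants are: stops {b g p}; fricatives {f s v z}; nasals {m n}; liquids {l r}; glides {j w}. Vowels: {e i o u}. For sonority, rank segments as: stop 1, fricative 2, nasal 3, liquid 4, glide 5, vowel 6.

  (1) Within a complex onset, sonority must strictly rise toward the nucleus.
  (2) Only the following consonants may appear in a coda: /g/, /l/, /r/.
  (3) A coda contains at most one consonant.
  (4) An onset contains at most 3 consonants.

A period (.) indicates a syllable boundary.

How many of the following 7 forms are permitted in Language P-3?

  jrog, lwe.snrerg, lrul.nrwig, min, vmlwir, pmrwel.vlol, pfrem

jrog — violates constraint 1: syllable 1 onset /jr/: /j/ (glide, 5) → /r/ (liquid, 4) does not rise → not permitted
lwe.snrerg — violates constraint 3: syllable 2 coda /rg/ has 2 consonants (> 1) → not permitted
lrul.nrwig — violates constraint 1: syllable 1 onset /lr/: /l/ (liquid, 4) → /r/ (liquid, 4) does not rise → not permitted
min — violates constraint 2: syllable 1 coda contains /n/, which is not a licensed coda consonant → not permitted
vmlwir — violates constraint 4: syllable 1 onset /vmlw/ has 4 consonants (> 3) → not permitted
pmrwel.vlol — violates constraint 4: syllable 1 onset /pmrw/ has 4 consonants (> 3) → not permitted
pfrem — violates constraint 2: syllable 1 coda contains /m/, which is not a licensed coda consonant → not permitted
No form is permitted → 0.

0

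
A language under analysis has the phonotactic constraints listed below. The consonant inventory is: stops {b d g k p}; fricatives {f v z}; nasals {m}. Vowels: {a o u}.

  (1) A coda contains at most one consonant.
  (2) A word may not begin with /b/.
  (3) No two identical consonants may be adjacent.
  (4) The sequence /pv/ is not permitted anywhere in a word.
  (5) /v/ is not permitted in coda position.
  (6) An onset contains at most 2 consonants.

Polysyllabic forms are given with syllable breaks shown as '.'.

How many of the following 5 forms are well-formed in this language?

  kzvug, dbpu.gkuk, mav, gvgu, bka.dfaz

kzvug — violates constraint 6: syllable 1 onset /kzv/ has 3 consonants (> 2) → ill-formed
dbpu.gkuk — violates constraint 6: syllable 1 onset /dbp/ has 3 consonants (> 2) → ill-formed
mav — violates constraint 5: syllable 1 coda contains /v/ → ill-formed
gvgu — violates constraint 6: syllable 1 onset /gvg/ has 3 consonants (> 2) → ill-formed
bka.dfaz — violates constraint 2: word begins with /b/ → ill-formed
No form is well-formed → 0.

0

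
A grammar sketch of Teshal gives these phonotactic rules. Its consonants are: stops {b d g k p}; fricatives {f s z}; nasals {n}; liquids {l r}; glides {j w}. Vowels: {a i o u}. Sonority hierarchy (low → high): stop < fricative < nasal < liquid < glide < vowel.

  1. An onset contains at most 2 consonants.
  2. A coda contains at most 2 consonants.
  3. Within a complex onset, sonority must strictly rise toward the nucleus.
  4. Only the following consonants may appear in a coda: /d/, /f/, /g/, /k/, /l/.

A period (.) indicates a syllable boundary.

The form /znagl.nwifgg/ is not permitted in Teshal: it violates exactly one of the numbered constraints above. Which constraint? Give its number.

2

/znagl.nwifgg/: syllable 2 coda /fgg/ has 3 consonants (> 2).
This is a violation of constraint 2: "A coda contains at most 2 consonants."
The remaining constraints (1, 3, 4) are satisfied.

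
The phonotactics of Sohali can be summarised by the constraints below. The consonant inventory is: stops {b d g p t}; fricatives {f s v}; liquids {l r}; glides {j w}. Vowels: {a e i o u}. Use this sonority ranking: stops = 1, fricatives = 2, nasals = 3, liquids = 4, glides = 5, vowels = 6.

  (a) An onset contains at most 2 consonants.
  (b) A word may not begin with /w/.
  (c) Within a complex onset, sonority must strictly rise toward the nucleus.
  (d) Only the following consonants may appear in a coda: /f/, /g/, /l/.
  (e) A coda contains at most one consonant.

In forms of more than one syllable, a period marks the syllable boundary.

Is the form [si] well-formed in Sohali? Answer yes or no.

[si] — σ1 onset /s/, coda /∅/ ok → well-formed

yes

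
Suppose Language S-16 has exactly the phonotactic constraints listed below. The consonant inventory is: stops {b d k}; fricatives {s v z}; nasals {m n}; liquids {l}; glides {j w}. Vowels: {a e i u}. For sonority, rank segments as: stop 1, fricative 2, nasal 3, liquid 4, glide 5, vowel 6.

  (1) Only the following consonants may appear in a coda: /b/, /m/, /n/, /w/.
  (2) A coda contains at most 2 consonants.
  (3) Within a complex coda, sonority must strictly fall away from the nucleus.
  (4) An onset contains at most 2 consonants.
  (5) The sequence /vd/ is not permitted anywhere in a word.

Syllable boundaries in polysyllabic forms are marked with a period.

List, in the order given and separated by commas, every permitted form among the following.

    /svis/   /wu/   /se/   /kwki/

/svis/ — violates constraint 1: syllable 1 coda contains /s/, which is not a licensed coda consonant → not permitted
/wu/ — σ1 onset /w/, coda /∅/ ok → permitted
/se/ — σ1 onset /s/, coda /∅/ ok → permitted
/kwki/ — violates constraint 4: syllable 1 onset /kwk/ has 3 consonants (> 2) → not permitted

/wu/, /se/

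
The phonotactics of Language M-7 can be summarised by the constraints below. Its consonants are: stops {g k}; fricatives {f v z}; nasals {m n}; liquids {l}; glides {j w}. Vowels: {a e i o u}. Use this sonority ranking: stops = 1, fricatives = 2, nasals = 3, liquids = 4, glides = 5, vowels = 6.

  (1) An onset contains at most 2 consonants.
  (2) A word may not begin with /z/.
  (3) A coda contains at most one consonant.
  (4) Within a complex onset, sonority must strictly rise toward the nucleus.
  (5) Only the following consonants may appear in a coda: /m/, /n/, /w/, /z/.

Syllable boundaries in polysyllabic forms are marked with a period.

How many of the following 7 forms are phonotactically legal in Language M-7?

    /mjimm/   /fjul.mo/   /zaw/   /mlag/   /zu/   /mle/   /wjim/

/mjimm/ — violates constraint 3: syllable 1 coda /mm/ has 2 consonants (> 1) → phonotactically illegal
/fjul.mo/ — violates constraint 5: syllable 1 coda contains /l/, which is not a licensed coda consonant → phonotactically illegal
/zaw/ — violates constraint 2: word begins with /z/ → phonotactically illegal
/mlag/ — violates constraint 5: syllable 1 coda contains /g/, which is not a licensed coda consonant → phonotactically illegal
/zu/ — violates constraint 2: word begins with /z/ → phonotactically illegal
/mle/ — σ1 onset /ml/ (3→4 rises), coda /∅/ ok → phonotactically legal
/wjim/ — violates constraint 4: syllable 1 onset /wj/: /w/ (glide, 5) → /j/ (glide, 5) does not rise → phonotactically illegal
Phonotactically legal: /mle/ → 1.

1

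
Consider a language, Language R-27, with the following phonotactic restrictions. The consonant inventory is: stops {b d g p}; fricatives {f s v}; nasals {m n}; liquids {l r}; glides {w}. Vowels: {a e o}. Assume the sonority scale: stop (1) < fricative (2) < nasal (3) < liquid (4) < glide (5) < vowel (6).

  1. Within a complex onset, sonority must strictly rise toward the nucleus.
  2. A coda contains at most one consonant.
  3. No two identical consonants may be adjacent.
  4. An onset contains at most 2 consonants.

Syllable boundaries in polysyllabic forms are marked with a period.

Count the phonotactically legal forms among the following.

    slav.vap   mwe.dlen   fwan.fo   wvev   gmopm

2

slav.vap — violates constraint 3: adjacent identical consonants /vv/ → phonotactically illegal
mwe.dlen — σ1 onset /mw/ (3→5 rises), coda /∅/ ok; σ2 onset /dl/ (1→4 rises), coda /n/ ok → phonotactically legal
fwan.fo — σ1 onset /fw/ (2→5 rises), coda /n/ ok; σ2 onset /f/, coda /∅/ ok → phonotactically legal
wvev — violates constraint 1: syllable 1 onset /wv/: /w/ (glide, 5) → /v/ (fricative, 2) does not rise → phonotactically illegal
gmopm — violates constraint 2: syllable 1 coda /pm/ has 2 consonants (> 1) → phonotactically illegal
Phonotactically legal: mwe.dlen, fwan.fo → 2.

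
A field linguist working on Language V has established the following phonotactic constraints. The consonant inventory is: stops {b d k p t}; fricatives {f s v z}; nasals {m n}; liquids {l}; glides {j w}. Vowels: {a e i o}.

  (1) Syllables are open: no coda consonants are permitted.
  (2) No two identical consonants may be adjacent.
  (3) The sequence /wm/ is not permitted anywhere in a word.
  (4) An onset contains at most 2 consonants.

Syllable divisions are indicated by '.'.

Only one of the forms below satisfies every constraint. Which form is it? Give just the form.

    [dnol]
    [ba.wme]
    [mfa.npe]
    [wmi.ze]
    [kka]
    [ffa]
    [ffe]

[mfa.npe]

[dnol] — violates constraint 1: syllable 1 coda /l/ has 1 consonant (> 0) → not permitted
[ba.wme] — violates constraint 3: contains banned sequence /wm/ → not permitted
[mfa.npe] — σ1 onset /mf/ (2C), coda /∅/ ok; σ2 onset /np/ (2C), coda /∅/ ok → permitted
[wmi.ze] — violates constraint 3: contains banned sequence /wm/ → not permitted
[kka] — violates constraint 2: adjacent identical consonants /kk/ → not permitted
[ffa] — violates constraint 2: adjacent identical consonants /ff/ → not permitted
[ffe] — violates constraint 2: adjacent identical consonants /ff/ → not permitted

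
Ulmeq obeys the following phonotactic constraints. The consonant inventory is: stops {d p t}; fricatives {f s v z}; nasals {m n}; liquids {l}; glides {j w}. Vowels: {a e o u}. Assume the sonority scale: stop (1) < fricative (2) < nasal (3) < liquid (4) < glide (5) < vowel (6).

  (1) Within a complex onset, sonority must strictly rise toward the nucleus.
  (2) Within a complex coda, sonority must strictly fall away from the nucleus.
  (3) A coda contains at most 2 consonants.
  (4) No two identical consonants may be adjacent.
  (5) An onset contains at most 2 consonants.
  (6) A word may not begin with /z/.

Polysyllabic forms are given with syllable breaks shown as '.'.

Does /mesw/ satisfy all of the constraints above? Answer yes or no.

no

/mesw/ — violates constraint 2: syllable 1 coda /sw/: /s/ (fricative, 2) → /w/ (glide, 5) does not fall → ill-formed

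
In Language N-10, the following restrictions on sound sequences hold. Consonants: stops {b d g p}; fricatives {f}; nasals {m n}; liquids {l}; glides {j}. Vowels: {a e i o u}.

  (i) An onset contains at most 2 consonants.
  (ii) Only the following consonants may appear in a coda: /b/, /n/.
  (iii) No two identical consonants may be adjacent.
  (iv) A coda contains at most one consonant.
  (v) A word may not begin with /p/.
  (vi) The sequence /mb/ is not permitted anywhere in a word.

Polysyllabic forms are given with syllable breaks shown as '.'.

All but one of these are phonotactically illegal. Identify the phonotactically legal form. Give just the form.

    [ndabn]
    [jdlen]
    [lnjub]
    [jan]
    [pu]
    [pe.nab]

[jan]

[ndabn] — violates constraint (iv): syllable 1 coda /bn/ has 2 consonants (> 1) → phonotactically illegal
[jdlen] — violates constraint (i): syllable 1 onset /jdl/ has 3 consonants (> 2) → phonotactically illegal
[lnjub] — violates constraint (i): syllable 1 onset /lnj/ has 3 consonants (> 2) → phonotactically illegal
[jan] — σ1 onset /j/, coda /n/ ok → phonotactically legal
[pu] — violates constraint (v): word begins with /p/ → phonotactically illegal
[pe.nab] — violates constraint (v): word begins with /p/ → phonotactically illegal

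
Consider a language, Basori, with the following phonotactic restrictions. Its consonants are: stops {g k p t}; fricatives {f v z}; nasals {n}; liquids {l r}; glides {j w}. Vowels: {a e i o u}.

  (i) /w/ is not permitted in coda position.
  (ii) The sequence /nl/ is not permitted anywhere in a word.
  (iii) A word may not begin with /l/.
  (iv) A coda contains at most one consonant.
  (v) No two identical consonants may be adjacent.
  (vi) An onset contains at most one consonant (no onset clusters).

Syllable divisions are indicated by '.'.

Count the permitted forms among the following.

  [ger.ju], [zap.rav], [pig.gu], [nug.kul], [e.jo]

4

[ger.ju] — σ1 onset /g/, coda /r/ ok; σ2 onset /j/, coda /∅/ ok → permitted
[zap.rav] — σ1 onset /z/, coda /p/ ok; σ2 onset /r/, coda /v/ ok → permitted
[pig.gu] — violates constraint (v): adjacent identical consonants /gg/ → not permitted
[nug.kul] — σ1 onset /n/, coda /g/ ok; σ2 onset /k/, coda /l/ ok → permitted
[e.jo] — σ1 onset /∅/, coda /∅/ ok; σ2 onset /j/, coda /∅/ ok → permitted
Permitted: [ger.ju], [zap.rav], [nug.kul], [e.jo] → 4.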